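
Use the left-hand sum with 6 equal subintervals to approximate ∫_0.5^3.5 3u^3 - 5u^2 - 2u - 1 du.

Δu = (3.5 − 0.5)/6 = 0.5.
Left endpoints: 0.5, 1, 1.5, 2, 2.5, 3.
f(0.5) = -2.875, f(1) = -5, f(1.5) = -5.125, f(2) = -1, f(2.5) = 9.625, f(3) = 29.
Sum = Δu · [f(0.5) + f(1) + f(1.5) + ...].
Sum = 12.3125.

12.3125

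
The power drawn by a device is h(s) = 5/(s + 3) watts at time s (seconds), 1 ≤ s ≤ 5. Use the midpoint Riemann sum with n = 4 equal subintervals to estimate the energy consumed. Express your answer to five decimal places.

3.45610

Δs = (5 − 1)/4 = 1.
Midpoints: 1.5, 2.5, 3.5, 4.5.
h(1.5) = 10/9, h(2.5) = 10/11, h(3.5) = 10/13, h(4.5) = 2/3.
Sum = Δs · [h(1.5) + h(2.5) + h(3.5) + h(4.5)].
Sum ≈ 3.45610.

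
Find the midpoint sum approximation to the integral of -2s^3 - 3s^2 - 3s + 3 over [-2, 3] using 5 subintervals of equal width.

Δs = (3 − (-2))/5 = 1.
Midpoints: -1.5, -0.5, 0.5, 1.5, 2.5.
f(-1.5) = 7.5, f(-0.5) = 4, f(0.5) = 0.5, f(1.5) = -15, f(2.5) = -54.5.
Sum = Δs · [f(-1.5) + f(-0.5) + f(0.5) + f(1.5) + f(2.5)].
Sum = -57.5.

-57.5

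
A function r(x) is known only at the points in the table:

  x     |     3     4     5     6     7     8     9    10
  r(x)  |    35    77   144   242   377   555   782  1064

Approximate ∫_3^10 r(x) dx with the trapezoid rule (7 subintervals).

2726.5

Δx = 1.
T_7 = (1/2)·[35 + 2·77 + 2·144 + 2·242 + 2·377 + 2·555 + 2·782 + 1064] = 2726.5.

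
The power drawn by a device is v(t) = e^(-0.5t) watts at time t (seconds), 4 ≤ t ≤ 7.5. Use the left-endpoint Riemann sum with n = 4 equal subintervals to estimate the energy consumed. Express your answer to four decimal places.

0.2761

Δt = (7.5 − 4)/4 = 0.875.
Left endpoints: 4, 4.875, 5.75, 6.625.
v(4) ≈ 0.1353, v(4.875) ≈ 0.0874, v(5.75) ≈ 0.0564, v(6.625) ≈ 0.0364.
Sum = Δt · [v(4) + v(4.875) + v(5.75) + v(6.625)].
Sum ≈ 0.2761.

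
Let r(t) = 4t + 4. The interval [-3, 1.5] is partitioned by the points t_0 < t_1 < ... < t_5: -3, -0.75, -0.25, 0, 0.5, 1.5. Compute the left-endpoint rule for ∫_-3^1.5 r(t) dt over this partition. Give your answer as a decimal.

-8.75

Subinterval widths: 2.25, 0.5, 0.25, 0.5, 1.
Left endpoints: -3, -0.75, -0.25, 0, 0.5.
r(-3) = -8, r(-0.75) = 1, r(-0.25) = 3, r(0) = 4, r(0.5) = 6.
Sum = Σ Δt_i · r(t_i).
Sum = -8.75.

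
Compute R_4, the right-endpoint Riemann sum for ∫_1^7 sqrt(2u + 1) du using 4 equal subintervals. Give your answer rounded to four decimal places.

Δu = (7 − 1)/4 = 1.5.
Right endpoints: 2.5, 4, 5.5, 7.
f(2.5) ≈ 2.4495, f(4) ≈ 3.0000, f(5.5) ≈ 3.4641, f(7) ≈ 3.8730.
Sum = Δu · [f(2.5) + f(4) + f(5.5) + f(7)].
Sum ≈ 19.1799.

19.1799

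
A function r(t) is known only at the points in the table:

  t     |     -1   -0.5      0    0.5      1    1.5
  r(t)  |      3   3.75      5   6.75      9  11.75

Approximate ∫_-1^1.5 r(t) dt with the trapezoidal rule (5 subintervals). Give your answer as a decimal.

Δt = 0.5.
T_5 = (0.5/2)·[3 + 2·3.75 + 2·5 + 2·6.75 + 2·9 + 11.75] = 15.9375.

15.9375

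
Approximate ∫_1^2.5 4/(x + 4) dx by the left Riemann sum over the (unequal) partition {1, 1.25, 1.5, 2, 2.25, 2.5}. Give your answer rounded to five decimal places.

Subinterval widths: 0.25, 0.25, 0.5, 0.25, 0.25.
Left endpoints: 1, 1.25, 1.5, 2, 2.25.
f(1) = 0.8, f(1.25) = 16/21, f(1.5) = 8/11, f(2) = 2/3, f(2.25) = 0.64.
Sum = Σ Δx_i · f(x_i).
Sum ≈ 1.08078.

1.08078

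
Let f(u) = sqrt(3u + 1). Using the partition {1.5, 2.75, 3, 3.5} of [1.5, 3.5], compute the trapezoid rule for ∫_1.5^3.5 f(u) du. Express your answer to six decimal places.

5.780436

Subinterval widths: 1.25, 0.25, 0.5.
f(1.5) ≈ 2.345208, f(2.75) ≈ 3.041381, f(3) ≈ 3.162278, f(3.5) ≈ 3.391165.
On each subinterval the trapezoid contributes (Δu_i/2)·[f(u_{i-1}) + f(u_i)].
Sum ≈ 5.780436.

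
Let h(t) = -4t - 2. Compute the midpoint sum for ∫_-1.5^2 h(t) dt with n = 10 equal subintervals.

Δt = (2 − (-1.5))/10 = 0.35.
Midpoints: -1.325, -0.975, -0.625, -0.275, 0.075, 0.425, 0.775, 1.125, 1.475, 1.825.
h(-1.325) = 3.3, h(-0.975) = 1.9, h(-0.625) = 0.5, h(-0.275) = -0.9, h(0.075) = -2.3, h(0.425) = -3.7, h(0.775) = -5.1, h(1.125) = -6.5, h(1.475) = -7.9, h(1.825) = -9.3.
Sum = Δt · [h(-1.325) + h(-0.975) + h(-0.625) + ...].
Sum = -10.5.

-10.5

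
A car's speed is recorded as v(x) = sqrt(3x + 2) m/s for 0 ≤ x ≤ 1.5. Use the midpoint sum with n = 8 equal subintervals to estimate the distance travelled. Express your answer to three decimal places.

3.055

Δx = (1.5 − 0)/8 = 0.1875.
Midpoints: 0.09375, 0.28125, 0.46875, 0.65625, 0.84375, 1.03125, 1.21875, 1.40625.
v(0.09375) ≈ 1.510, v(0.28125) ≈ 1.686, v(0.46875) ≈ 1.846, v(0.65625) ≈ 1.992, v(0.84375) ≈ 2.129, v(1.03125) ≈ 2.257, v(1.21875) ≈ 2.378, v(1.40625) ≈ 2.494.
Sum = Δx · [v(0.09375) + v(0.28125) + v(0.46875) + ...].
Sum ≈ 3.055.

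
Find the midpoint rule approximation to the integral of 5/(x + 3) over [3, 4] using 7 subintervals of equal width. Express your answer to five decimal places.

0.77072

Δx = (4 − 3)/7 = 1/7.
Midpoints: 43/14, 45/14, 47/14, 3.5, 51/14, 53/14, 55/14.
f(43/14) = 14/17, f(45/14) = 70/87, f(47/14) = 70/89, f(3.5) = 10/13, f(51/14) = 70/93, f(53/14) = 14/19, f(55/14) = 70/97.
Sum = Δx · [f(43/14) + f(45/14) + f(47/14) + ...].
Sum ≈ 0.77072.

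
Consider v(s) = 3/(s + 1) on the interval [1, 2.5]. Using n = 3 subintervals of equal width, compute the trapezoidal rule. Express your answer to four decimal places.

Δs = (2.5 − 1)/3 = 0.5.
v(1) = 1.5, v(1.5) = 1.2, v(2) = 1, v(2.5) = 6/7.
T_3 = (Δs/2)·[v(s_0) + 2v(s_1) + 2v(s_2) + v(s_3)].
Sum ≈ 1.6893.

1.6893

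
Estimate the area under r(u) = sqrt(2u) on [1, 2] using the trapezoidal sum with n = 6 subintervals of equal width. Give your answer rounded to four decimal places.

Δu = (2 − 1)/6 = 1/6.
r(1) ≈ 1.4142, r(7/6) ≈ 1.5275, r(4/3) ≈ 1.6330, r(1.5) ≈ 1.7321, r(5/3) ≈ 1.8257, r(11/6) ≈ 1.9149, r(2) ≈ 2.0000.
T_6 = (Δu/2)·[r(u_0) + 2r(u_1) + ... + 2r(u_{5}) + r(u_6)].
Sum ≈ 1.7234.

1.7234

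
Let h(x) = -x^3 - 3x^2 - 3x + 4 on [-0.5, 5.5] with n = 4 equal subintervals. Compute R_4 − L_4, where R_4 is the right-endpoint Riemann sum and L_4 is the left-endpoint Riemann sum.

-411.75

R_4 = -645.75.
L_4 = -234.
R_4 − L_4 = -411.75.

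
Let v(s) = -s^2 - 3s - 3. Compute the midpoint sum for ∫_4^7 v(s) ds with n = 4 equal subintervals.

-151.359375

Δs = (7 − 4)/4 = 0.75.
Midpoints: 4.375, 5.125, 5.875, 6.625.
v(4.375) = -35.265625, v(5.125) = -44.640625, v(5.875) = -55.140625, v(6.625) = -66.765625.
Sum = Δs · [v(4.375) + v(5.125) + v(5.875) + v(6.625)].
Sum = -151.359375.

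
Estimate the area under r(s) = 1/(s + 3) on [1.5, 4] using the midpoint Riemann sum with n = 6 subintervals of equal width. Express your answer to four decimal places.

0.4416

Δs = (4 − 1.5)/6 = 5/12.
Midpoints: 41/24, 2.125, 61/24, 71/24, 3.375, 91/24.
r(41/24) = 24/113, r(2.125) = 8/41, r(61/24) = 24/133, r(71/24) = 24/143, r(3.375) = 8/51, r(91/24) = 24/163.
Sum = Δs · [r(41/24) + r(2.125) + r(61/24) + ...].
Sum ≈ 0.4416.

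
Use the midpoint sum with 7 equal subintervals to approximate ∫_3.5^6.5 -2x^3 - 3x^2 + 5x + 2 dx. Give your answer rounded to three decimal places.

Δx = (6.5 − 3.5)/7 = 3/7.
Midpoints: 26/7, 29/7, 32/7, 5, 38/7, 41/7, 44/7.
f(26/7) = -42292/343, f(29/7) = -58648/343, f(32/7) = -78514/343, f(5) = -298, f(38/7) = -130072/343, f(41/7) = -162412/343, f(44/7) = -199558/343.
Sum = Δx · [f(26/7) + f(29/7) + f(32/7) + ...].
Sum ≈ -966.735.

-966.735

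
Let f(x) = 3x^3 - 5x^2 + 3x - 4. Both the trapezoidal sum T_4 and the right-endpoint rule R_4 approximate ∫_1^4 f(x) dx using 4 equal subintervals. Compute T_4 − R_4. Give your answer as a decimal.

-46.125

T_4 = 101.671875.
R_4 = 147.796875.
T_4 − R_4 = -46.125.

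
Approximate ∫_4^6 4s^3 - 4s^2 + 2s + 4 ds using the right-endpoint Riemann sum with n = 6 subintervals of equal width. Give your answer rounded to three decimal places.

956.074

Δs = (6 − 4)/6 = 1/3.
Right endpoints: 13/3, 14/3, 5, 16/3, 17/3, 6.
f(13/3) = 7102/27, f(14/3) = 8984/27, f(5) = 414, f(16/3) = 13708/27, f(17/3) = 16598/27, f(6) = 736.
Sum = Δs · [f(13/3) + f(14/3) + f(5) + ...].
Sum ≈ 956.074.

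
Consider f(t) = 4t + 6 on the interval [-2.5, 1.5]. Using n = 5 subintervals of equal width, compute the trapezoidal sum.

16

Δt = (1.5 − (-2.5))/5 = 0.8.
f(-2.5) = -4, f(-1.7) = -0.8, f(-0.9) = 2.4, f(-0.1) = 5.6, f(0.7) = 8.8, f(1.5) = 12.
T_5 = (Δt/2)·[f(t_0) + 2f(t_1) + ... + 2f(t_{4}) + f(t_5)].
Sum = 16.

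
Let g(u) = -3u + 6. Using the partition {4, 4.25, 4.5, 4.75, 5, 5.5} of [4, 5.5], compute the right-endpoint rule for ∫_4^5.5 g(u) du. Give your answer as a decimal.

-13.125

Subinterval widths: 0.25, 0.25, 0.25, 0.25, 0.5.
Right endpoints: 4.25, 4.5, 4.75, 5, 5.5.
g(4.25) = -6.75, g(4.5) = -7.5, g(4.75) = -8.25, g(5) = -9, g(5.5) = -10.5.
Sum = Σ Δu_i · g(u_i).
Sum = -13.125.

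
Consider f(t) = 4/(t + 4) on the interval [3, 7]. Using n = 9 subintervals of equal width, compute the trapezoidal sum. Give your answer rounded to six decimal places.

1.808740

Δt = (7 − 3)/9 = 4/9.
f(3) = 4/7, f(31/9) = 36/67, f(35/9) = 36/71, f(13/3) = 0.48, f(43/9) = 36/79, f(47/9) = 36/83, f(17/3) = 12/29, f(55/9) = 36/91, f(59/9) = 36/95, f(7) = 4/11.
T_9 = (Δt/2)·[f(t_0) + 2f(t_1) + ... + 2f(t_{8}) + f(t_9)].
Sum ≈ 1.808740.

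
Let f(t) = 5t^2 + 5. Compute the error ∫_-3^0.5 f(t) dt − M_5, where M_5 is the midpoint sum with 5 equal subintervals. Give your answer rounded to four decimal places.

0.7146

Exact integral: ∫_-3^0.5 f(t) dt ≈ 62.708333.
M_5 = 61.99375.
Error ≈ 62.708333 − 61.99375 ≈ 0.7146.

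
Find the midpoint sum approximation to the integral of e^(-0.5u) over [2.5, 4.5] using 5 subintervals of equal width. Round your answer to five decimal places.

Δu = (4.5 − 2.5)/5 = 0.4.
Midpoints: 2.7, 3.1, 3.5, 3.9, 4.3.
f(2.7) ≈ 0.25924, f(3.1) ≈ 0.21225, f(3.5) ≈ 0.17377, f(3.9) ≈ 0.14227, f(4.3) ≈ 0.11648.
Sum = Δu · [f(2.7) + f(3.1) + f(3.5) + f(3.9) + f(4.3)].
Sum ≈ 0.36161.

0.36161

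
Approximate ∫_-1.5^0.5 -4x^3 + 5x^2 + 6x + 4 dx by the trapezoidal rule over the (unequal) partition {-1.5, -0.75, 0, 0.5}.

14.84375

Subinterval widths: 0.75, 0.75, 0.5.
f(-1.5) = 19.75, f(-0.75) = 4, f(0) = 4, f(0.5) = 7.75.
On each subinterval the trapezoid contributes (Δx_i/2)·[f(x_{i-1}) + f(x_i)].
Sum = 14.84375.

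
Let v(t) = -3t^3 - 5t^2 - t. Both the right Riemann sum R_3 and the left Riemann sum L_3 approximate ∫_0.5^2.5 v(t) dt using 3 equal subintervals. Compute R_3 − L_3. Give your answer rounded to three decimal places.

-52.333

R_3 ≈ -86.99074.
L_3 ≈ -34.65741.
R_3 − L_3 ≈ -52.333.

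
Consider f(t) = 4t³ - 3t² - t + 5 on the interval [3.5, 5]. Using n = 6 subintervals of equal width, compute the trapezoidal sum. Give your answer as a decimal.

Δt = (5 − 3.5)/6 = 0.25.
f(3.5) = 136.25, f(3.75) = 170, f(4) = 209, f(4.25) = 253.625, f(4.5) = 304.25, f(4.75) = 361.25, f(5) = 425.
T_6 = (Δt/2)·[f(t_0) + 2f(t_1) + ... + 2f(t_{5}) + f(t_6)].
Sum = 394.6875.

394.6875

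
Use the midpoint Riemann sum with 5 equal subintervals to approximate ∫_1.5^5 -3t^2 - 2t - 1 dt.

Δt = (5 − 1.5)/5 = 0.7.
Midpoints: 1.85, 2.55, 3.25, 3.95, 4.65.
f(1.85) = -14.9675, f(2.55) = -25.6075, f(3.25) = -39.1875, f(3.95) = -55.7075, f(4.65) = -75.1675.
Sum = Δt · [f(1.85) + f(2.55) + f(3.25) + f(3.95) + f(4.65)].
Sum = -147.44625.

-147.44625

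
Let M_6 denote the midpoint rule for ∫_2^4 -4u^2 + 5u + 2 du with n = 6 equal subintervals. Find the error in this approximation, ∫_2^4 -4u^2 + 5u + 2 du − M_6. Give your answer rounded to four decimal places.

Exact integral: ∫_2^4 f(u) du ≈ -40.666667.
M_6 ≈ -40.592593.
Error ≈ -40.666667 − (-40.592593) ≈ -0.0741.

-0.0741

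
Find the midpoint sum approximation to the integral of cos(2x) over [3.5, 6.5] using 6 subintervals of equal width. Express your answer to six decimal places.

-0.123491

Δx = (6.5 − 3.5)/6 = 0.5.
Midpoints: 3.75, 4.25, 4.75, 5.25, 5.75, 6.25.
f(3.75) ≈ 0.346635, f(4.25) ≈ -0.602012, f(4.75) ≈ -0.997172, f(5.25) ≈ -0.475537, f(5.75) ≈ 0.483305, f(6.25) ≈ 0.997798.
Sum = Δx · [f(3.75) + f(4.25) + f(4.75) + ...].
Sum ≈ -0.123491.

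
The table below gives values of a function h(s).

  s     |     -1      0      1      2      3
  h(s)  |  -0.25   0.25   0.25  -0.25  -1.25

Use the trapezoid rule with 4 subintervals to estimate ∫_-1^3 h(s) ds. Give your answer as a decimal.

Δs = 1.
T_4 = (1/2)·[(-0.25) + 2·0.25 + 2·0.25 + 2·(-0.25) + (-1.25)] = -0.5.

-0.5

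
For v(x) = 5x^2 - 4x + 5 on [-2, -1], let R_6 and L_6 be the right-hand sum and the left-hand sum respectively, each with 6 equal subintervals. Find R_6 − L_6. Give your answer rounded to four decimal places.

-3.1667

R_6 ≈ 21.106481.
L_6 ≈ 24.273148.
R_6 − L_6 ≈ -3.1667.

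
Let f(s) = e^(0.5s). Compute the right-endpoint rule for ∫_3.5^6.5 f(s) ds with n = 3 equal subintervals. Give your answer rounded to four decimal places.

50.9207

Δs = (6.5 − 3.5)/3 = 1.
Right endpoints: 4.5, 5.5, 6.5.
f(4.5) ≈ 9.4877, f(5.5) ≈ 15.6426, f(6.5) ≈ 25.7903.
Sum = Δs · [f(4.5) + f(5.5) + f(6.5)].
Sum ≈ 50.9207.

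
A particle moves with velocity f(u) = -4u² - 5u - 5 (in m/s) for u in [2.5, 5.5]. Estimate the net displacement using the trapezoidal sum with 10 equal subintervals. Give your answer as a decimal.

-276.18

Δu = (5.5 − 2.5)/10 = 0.3.
f(2.5) = -42.5, f(2.8) = -50.36, f(3.1) = -58.94, f(3.4) = -68.24, f(3.7) = -78.26, f(4) = -89, f(4.3) = -100.46, f(4.6) = -112.64, f(4.9) = -125.54, f(5.2) = -139.16, f(5.5) = -153.5.
T_10 = (Δu/2)·[f(u_0) + 2f(u_1) + ... + 2f(u_{9}) + f(u_10)].
Sum = -276.18.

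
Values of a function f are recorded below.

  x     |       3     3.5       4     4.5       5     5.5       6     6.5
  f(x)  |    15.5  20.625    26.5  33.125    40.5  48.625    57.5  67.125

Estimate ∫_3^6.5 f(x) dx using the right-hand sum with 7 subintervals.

147

Δx = 0.5.
Sum = 0.5·[20.625 + 26.5 + 33.125 + 40.5 + 48.625 + 57.5 + 67.125] = 147.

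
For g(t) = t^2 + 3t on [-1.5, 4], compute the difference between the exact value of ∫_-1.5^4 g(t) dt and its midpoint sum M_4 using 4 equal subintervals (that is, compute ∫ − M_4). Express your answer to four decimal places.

0.8665

Exact integral: ∫_-1.5^4 g(t) dt ≈ 43.083333.
M_4 ≈ 42.216797.
Error ≈ 43.083333 − 42.216797 ≈ 0.8665.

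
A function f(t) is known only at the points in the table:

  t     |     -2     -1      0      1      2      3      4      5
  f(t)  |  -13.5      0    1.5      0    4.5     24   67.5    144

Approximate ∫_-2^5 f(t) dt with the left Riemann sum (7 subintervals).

Δt = 1.
Sum = 1·[(-13.5) + 0 + 1.5 + 0 + 4.5 + 24 + 67.5] = 84.

84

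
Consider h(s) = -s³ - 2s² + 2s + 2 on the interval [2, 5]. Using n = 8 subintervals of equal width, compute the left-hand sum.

Δs = (5 − 2)/8 = 0.375.
Left endpoints: 2, 2.375, 2.75, 3.125, 3.5, 3.875, 4.25, 4.625.
h(2) = -10, h(2.375) = -9179/512, h(2.75) = -28.421875, h(3.125) = -21401/512, h(3.5) = -58.375, h(3.875) = -40175/512, h(4.25) = -102.390625, h(4.625) = -66797/512.
Sum = Δs · [h(2) + h(2.375) + h(2.75) + ...].
Sum = -175.44140625.

-175.44140625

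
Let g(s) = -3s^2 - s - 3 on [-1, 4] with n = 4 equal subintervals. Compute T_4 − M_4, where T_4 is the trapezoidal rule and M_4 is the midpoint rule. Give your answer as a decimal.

-5.859375

T_4 = -91.40625.
M_4 = -85.546875.
T_4 − M_4 = -5.859375.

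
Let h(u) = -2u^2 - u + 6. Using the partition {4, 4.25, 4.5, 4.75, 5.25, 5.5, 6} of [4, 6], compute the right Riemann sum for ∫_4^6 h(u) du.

Subinterval widths: 0.25, 0.25, 0.25, 0.5, 0.25, 0.5.
Right endpoints: 4.25, 4.5, 4.75, 5.25, 5.5, 6.
h(4.25) = -34.375, h(4.5) = -39, h(4.75) = -43.875, h(5.25) = -54.375, h(5.5) = -60, h(6) = -72.
Sum = Σ Δu_i · h(u_i).
Sum = -107.5.

-107.5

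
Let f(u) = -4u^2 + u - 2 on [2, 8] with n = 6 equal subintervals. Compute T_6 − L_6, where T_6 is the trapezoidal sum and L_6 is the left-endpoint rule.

-117

T_6 = -658.
L_6 = -541.
T_6 − L_6 = -117.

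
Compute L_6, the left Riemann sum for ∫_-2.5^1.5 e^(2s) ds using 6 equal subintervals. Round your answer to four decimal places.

Δs = (1.5 − (-2.5))/6 = 2/3.
Left endpoints: -2.5, -11/6, -7/6, -0.5, 1/6, 5/6.
f(-2.5) ≈ 0.0067, f(-11/6) ≈ 0.0256, f(-7/6) ≈ 0.0970, f(-0.5) ≈ 0.3679, f(1/6) ≈ 1.3956, f(5/6) ≈ 5.2945.
Sum = Δs · [f(-2.5) + f(-11/6) + f(-7/6) + ...].
Sum ≈ 4.7915.

4.7915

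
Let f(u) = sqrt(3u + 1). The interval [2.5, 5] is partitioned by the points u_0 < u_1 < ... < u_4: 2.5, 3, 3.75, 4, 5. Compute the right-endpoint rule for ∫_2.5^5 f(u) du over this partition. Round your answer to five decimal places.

9.10753

Subinterval widths: 0.5, 0.75, 0.25, 1.
Right endpoints: 3, 3.75, 4, 5.
f(3) ≈ 3.16228, f(3.75) ≈ 3.50000, f(4) ≈ 3.60555, f(5) ≈ 4.00000.
Sum = Σ Δu_i · f(u_i).
Sum ≈ 9.10753.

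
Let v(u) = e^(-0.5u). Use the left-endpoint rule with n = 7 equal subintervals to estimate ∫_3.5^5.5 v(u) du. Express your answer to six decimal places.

Δu = (5.5 − 3.5)/7 = 2/7.
Left endpoints: 3.5, 53/14, 57/14, 61/14, 65/14, 69/14, 73/14.
v(3.5) ≈ 0.173774, v(53/14) ≈ 0.150641, v(57/14) ≈ 0.130587, v(61/14) ≈ 0.113203, v(65/14) ≈ 0.098133, v(69/14) ≈ 0.085070, v(73/14) ≈ 0.073745.
Sum = Δu · [v(3.5) + v(53/14) + v(57/14) + ...].
Sum ≈ 0.235758.

0.235758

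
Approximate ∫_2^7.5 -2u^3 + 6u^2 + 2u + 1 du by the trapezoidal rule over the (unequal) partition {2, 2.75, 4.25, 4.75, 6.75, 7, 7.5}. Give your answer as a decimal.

-736.859375

Subinterval widths: 0.75, 1.5, 0.5, 2, 0.25, 0.5.
f(2) = 13, f(2.75) = 10.28125, f(4.25) = -35.65625, f(4.75) = -68.46875, f(6.75) = -327.21875, f(7) = -377, f(7.5) = -490.25.
On each subinterval the trapezoid contributes (Δu_i/2)·[f(u_{i-1}) + f(u_i)].
Sum = -736.859375.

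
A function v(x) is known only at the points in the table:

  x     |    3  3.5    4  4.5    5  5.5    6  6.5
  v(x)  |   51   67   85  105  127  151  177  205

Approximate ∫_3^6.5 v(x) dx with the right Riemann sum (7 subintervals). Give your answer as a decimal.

458.5

Δx = 0.5.
Sum = 0.5·[67 + 85 + 105 + 127 + 151 + 177 + 205] = 458.5.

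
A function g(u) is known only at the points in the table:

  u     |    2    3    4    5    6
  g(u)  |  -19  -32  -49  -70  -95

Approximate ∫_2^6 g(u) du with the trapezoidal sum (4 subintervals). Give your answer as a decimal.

Δu = 1.
T_4 = (1/2)·[(-19) + 2·(-32) + 2·(-49) + 2·(-70) + (-95)] = -208.

-208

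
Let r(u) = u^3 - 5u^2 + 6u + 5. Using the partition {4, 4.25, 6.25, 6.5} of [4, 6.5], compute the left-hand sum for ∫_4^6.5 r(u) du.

59.98828125

Subinterval widths: 0.25, 2, 0.25.
Left endpoints: 4, 4.25, 6.25.
r(4) = 13, r(4.25) = 16.953125, r(6.25) = 91.328125.
Sum = Σ Δu_i · r(u_i).
Sum = 59.98828125.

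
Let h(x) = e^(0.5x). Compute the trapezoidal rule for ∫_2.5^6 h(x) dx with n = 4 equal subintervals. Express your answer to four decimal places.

33.7181

Δx = (6 − 2.5)/4 = 0.875.
h(2.5) ≈ 3.4903, h(3.375) ≈ 5.4059, h(4.25) ≈ 8.3729, h(5.125) ≈ 12.9682, h(6) ≈ 20.0855.
T_4 = (Δx/2)·[h(x_0) + 2h(x_1) + 2h(x_2) + 2h(x_3) + h(x_4)].
Sum ≈ 33.7181.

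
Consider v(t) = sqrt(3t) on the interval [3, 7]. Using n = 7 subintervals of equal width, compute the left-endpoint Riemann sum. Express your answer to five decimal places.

Δt = (7 − 3)/7 = 4/7.
Left endpoints: 3, 25/7, 29/7, 33/7, 37/7, 41/7, 45/7.
v(3) ≈ 3.00000, v(25/7) ≈ 3.27327, v(29/7) ≈ 3.52542, v(33/7) ≈ 3.76070, v(37/7) ≈ 3.98210, v(41/7) ≈ 4.19183, v(45/7) ≈ 4.39155.
Sum = Δt · [v(3) + v(25/7) + v(29/7) + ...].
Sum ≈ 14.92850.

14.92850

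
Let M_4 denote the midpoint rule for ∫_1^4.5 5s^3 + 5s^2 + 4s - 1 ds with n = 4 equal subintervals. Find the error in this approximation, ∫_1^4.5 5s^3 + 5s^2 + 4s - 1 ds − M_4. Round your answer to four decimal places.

Exact integral: ∫_1^4.5 f(s) ds ≈ 696.536458.
M_4 ≈ 686.208496.
Error ≈ 696.536458 − 686.208496 ≈ 10.3280.

10.3280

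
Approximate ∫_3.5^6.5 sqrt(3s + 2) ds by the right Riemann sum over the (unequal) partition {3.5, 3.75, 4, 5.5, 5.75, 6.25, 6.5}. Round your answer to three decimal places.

12.831

Subinterval widths: 0.25, 0.25, 1.5, 0.25, 0.5, 0.25.
Right endpoints: 3.75, 4, 5.5, 5.75, 6.25, 6.5.
f(3.75) ≈ 3.640, f(4) ≈ 3.742, f(5.5) ≈ 4.301, f(5.75) ≈ 4.387, f(6.25) ≈ 4.555, f(6.5) ≈ 4.637.
Sum = Σ Δs_i · f(s_i).
Sum ≈ 12.831.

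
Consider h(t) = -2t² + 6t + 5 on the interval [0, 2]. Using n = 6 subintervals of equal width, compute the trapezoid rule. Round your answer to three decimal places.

16.593

Δt = (2 − 0)/6 = 1/3.
h(0) = 5, h(1/3) = 61/9, h(2/3) = 73/9, h(1) = 9, h(4/3) = 85/9, h(5/3) = 85/9, h(2) = 9.
T_6 = (Δt/2)·[h(t_0) + 2h(t_1) + ... + 2h(t_{5}) + h(t_6)].
Sum ≈ 16.593.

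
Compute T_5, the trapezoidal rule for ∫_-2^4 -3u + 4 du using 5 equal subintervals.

Δu = (4 − (-2))/5 = 1.2.
f(-2) = 10, f(-0.8) = 6.4, f(0.4) = 2.8, f(1.6) = -0.8, f(2.8) = -4.4, f(4) = -8.
T_5 = (Δu/2)·[f(u_0) + 2f(u_1) + ... + 2f(u_{4}) + f(u_5)].
Sum = 6.

6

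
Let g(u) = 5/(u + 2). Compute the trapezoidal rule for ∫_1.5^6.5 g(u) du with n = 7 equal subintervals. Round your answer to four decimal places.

4.4509

Δu = (6.5 − 1.5)/7 = 5/7.
g(1.5) = 10/7, g(31/14) = 70/59, g(41/14) = 70/69, g(51/14) = 70/79, g(61/14) = 70/89, g(71/14) = 70/99, g(81/14) = 70/109, g(6.5) = 10/17.
T_7 = (Δu/2)·[g(u_0) + 2g(u_1) + ... + 2g(u_{6}) + g(u_7)].
Sum ≈ 4.4509.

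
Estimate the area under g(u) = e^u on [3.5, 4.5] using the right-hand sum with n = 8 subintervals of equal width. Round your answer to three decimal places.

60.532

Δu = (4.5 − 3.5)/8 = 0.125.
Right endpoints: 3.625, 3.75, 3.875, 4, 4.125, 4.25, 4.375, 4.5.
g(3.625) ≈ 37.525, g(3.75) ≈ 42.521, g(3.875) ≈ 48.183, g(4) ≈ 54.598, g(4.125) ≈ 61.868, g(4.25) ≈ 70.105, g(4.375) ≈ 79.440, g(4.5) ≈ 90.017.
Sum = Δu · [g(3.625) + g(3.75) + g(3.875) + ...].
Sum ≈ 60.532.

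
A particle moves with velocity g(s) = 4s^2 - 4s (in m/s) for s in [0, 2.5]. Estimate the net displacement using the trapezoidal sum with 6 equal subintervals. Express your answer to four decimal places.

Δs = (2.5 − 0)/6 = 5/12.
g(0) = 0, g(5/12) = -35/36, g(5/6) = -5/9, g(1.25) = 1.25, g(5/3) = 40/9, g(25/12) = 325/36, g(2.5) = 15.
T_6 = (Δs/2)·[g(s_0) + 2g(s_1) + ... + 2g(s_{5}) + g(s_6)].
Sum ≈ 8.6227.

8.6227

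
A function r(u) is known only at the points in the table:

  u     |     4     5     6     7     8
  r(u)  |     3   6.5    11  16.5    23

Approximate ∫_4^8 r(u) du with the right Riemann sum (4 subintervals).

Δu = 1.
Sum = 1·[6.5 + 11 + 16.5 + 23] = 57.

57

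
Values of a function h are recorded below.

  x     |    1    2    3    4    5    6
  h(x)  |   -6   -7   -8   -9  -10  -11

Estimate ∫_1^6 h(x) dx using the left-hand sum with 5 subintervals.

Δx = 1.
Sum = 1·[(-6) + (-7) + (-8) + (-9) + (-10)] = -40.

-40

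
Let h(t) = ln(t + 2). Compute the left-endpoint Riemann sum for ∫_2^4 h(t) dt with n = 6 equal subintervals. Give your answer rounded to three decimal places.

3.137

Δt = (4 − 2)/6 = 1/3.
Left endpoints: 2, 7/3, 8/3, 3, 10/3, 11/3.
h(2) ≈ 1.386, h(7/3) ≈ 1.466, h(8/3) ≈ 1.540, h(3) ≈ 1.609, h(10/3) ≈ 1.674, h(11/3) ≈ 1.735.
Sum = Δt · [h(2) + h(7/3) + h(8/3) + ...].
Sum ≈ 3.137.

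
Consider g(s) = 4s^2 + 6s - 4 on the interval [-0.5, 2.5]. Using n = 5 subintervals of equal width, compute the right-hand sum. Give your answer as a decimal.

Δs = (2.5 − (-0.5))/5 = 0.6.
Right endpoints: 0.1, 0.7, 1.3, 1.9, 2.5.
g(0.1) = -3.36, g(0.7) = 2.16, g(1.3) = 10.56, g(1.9) = 21.84, g(2.5) = 36.
Sum = Δs · [g(0.1) + g(0.7) + g(1.3) + g(1.9) + g(2.5)].
Sum = 40.32.

40.32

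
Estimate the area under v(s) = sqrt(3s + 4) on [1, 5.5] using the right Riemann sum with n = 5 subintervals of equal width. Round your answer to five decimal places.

17.34157

Δs = (5.5 − 1)/5 = 0.9.
Right endpoints: 1.9, 2.8, 3.7, 4.6, 5.5.
v(1.9) ≈ 3.11448, v(2.8) ≈ 3.52136, v(3.7) ≈ 3.88587, v(4.6) ≈ 4.21900, v(5.5) ≈ 4.52769.
Sum = Δs · [v(1.9) + v(2.8) + v(3.7) + v(4.6) + v(5.5)].
Sum ≈ 17.34157.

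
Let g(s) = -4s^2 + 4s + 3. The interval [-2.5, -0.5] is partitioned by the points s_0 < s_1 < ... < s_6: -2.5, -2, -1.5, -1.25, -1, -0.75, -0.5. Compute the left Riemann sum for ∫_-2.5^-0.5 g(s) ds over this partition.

Subinterval widths: 0.5, 0.5, 0.25, 0.25, 0.25, 0.25.
Left endpoints: -2.5, -2, -1.5, -1.25, -1, -0.75.
g(-2.5) = -32, g(-2) = -21, g(-1.5) = -12, g(-1.25) = -8.25, g(-1) = -5, g(-0.75) = -2.25.
Sum = Σ Δs_i · g(s_i).
Sum = -33.375.

-33.375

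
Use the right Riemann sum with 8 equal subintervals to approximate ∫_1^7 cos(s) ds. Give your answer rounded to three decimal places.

-0.096

Δs = (7 − 1)/8 = 0.75.
Right endpoints: 1.75, 2.5, 3.25, 4, 4.75, 5.5, 6.25, 7.
f(1.75) ≈ -0.178, f(2.5) ≈ -0.801, f(3.25) ≈ -0.994, f(4) ≈ -0.654, f(4.75) ≈ 0.038, f(5.5) ≈ 0.709, f(6.25) ≈ 0.999, f(7) ≈ 0.754.
Sum = Δs · [f(1.75) + f(2.5) + f(3.25) + ...].
Sum ≈ -0.096.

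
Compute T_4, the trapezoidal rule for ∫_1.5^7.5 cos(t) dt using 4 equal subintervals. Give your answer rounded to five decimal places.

Δt = (7.5 − 1.5)/4 = 1.5.
f(1.5) ≈ 0.07074, f(3) ≈ -0.98999, f(4.5) ≈ -0.21080, f(6) ≈ 0.96017, f(7.5) ≈ 0.34664.
T_4 = (Δt/2)·[f(t_0) + 2f(t_1) + 2f(t_2) + 2f(t_3) + f(t_4)].
Sum ≈ -0.04790.

-0.04790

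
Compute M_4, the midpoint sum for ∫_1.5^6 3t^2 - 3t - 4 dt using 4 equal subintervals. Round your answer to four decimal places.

142.5762

Δt = (6 − 1.5)/4 = 1.125.
Midpoints: 2.0625, 3.1875, 4.3125, 5.4375.
f(2.0625) = 2.57421875, f(3.1875) = 16.91796875, f(4.3125) = 38.85546875, f(5.4375) = 68.38671875.
Sum = Δt · [f(2.0625) + f(3.1875) + f(4.3125) + f(5.4375)].
Sum ≈ 142.5762.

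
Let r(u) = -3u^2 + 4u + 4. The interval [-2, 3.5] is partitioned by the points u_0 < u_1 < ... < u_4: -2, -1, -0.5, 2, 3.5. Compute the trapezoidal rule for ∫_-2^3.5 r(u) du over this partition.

-22.4375

Subinterval widths: 1, 0.5, 2.5, 1.5.
r(-2) = -16, r(-1) = -3, r(-0.5) = 1.25, r(2) = 0, r(3.5) = -18.75.
On each subinterval the trapezoid contributes (Δu_i/2)·[r(u_{i-1}) + r(u_i)].
Sum = -22.4375.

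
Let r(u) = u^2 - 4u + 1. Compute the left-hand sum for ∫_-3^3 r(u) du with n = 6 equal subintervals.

37

Δu = (3 − (-3))/6 = 1.
Left endpoints: -3, -2, -1, 0, 1, 2.
r(-3) = 22, r(-2) = 13, r(-1) = 6, r(0) = 1, r(1) = -2, r(2) = -3.
Sum = Δu · [r(-3) + r(-2) + r(-1) + ...].
Sum = 37.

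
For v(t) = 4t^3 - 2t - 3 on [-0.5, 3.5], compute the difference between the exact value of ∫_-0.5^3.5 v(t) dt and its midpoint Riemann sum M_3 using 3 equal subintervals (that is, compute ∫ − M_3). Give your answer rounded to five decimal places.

10.66667

Exact integral: ∫_-0.5^3.5 v(t) dt = 126.
M_3 ≈ 115.3333333.
Error ≈ 126 − 115.3333333 ≈ 10.66667.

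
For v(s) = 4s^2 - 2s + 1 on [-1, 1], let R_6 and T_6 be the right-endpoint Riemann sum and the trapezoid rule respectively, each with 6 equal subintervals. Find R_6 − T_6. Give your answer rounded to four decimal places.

R_6 ≈ 4.148148.
T_6 ≈ 4.814815.
R_6 − T_6 ≈ -0.6667.

-0.6667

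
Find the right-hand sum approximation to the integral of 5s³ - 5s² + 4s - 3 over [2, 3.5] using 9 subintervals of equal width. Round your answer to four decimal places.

133.2986

Δs = (3.5 − 2)/9 = 1/6.
Right endpoints: 13/6, 7/3, 2.5, 8/3, 17/6, 3, 19/6, 10/3, 3.5.
f(13/6) = 7139/216, f(7/3) = 1151/27, f(2.5) = 53.875, f(8/3) = 1807/27, f(17/6) = 17695/216, f(3) = 99, f(19/6) = 25553/216, f(10/3) = 3779/27, f(3.5) = 164.125.
Sum = Δs · [f(13/6) + f(7/3) + f(2.5) + ...].
Sum ≈ 133.2986.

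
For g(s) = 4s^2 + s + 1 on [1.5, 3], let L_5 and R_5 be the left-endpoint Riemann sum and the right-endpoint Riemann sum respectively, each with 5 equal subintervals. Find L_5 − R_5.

L_5 = 32.19.
R_5 = 40.74.
L_5 − R_5 = -8.55.

-8.55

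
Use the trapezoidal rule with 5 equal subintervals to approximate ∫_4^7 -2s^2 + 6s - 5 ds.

Δs = (7 − 4)/5 = 0.6.
f(4) = -13, f(4.6) = -19.72, f(5.2) = -27.88, f(5.8) = -37.48, f(6.4) = -48.52, f(7) = -61.
T_5 = (Δs/2)·[f(s_0) + 2f(s_1) + ... + 2f(s_{4}) + f(s_5)].
Sum = -102.36.

-102.36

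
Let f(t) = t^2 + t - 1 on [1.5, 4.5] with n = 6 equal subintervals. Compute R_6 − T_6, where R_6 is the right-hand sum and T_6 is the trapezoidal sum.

R_6 = 40.625.
T_6 = 35.375.
R_6 − T_6 = 5.25.

5.25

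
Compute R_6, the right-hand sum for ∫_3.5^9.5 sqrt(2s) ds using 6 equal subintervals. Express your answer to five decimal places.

Δs = (9.5 − 3.5)/6 = 1.
Right endpoints: 4.5, 5.5, 6.5, 7.5, 8.5, 9.5.
f(4.5) ≈ 3.00000, f(5.5) ≈ 3.31662, f(6.5) ≈ 3.60555, f(7.5) ≈ 3.87298, f(8.5) ≈ 4.12311, f(9.5) ≈ 4.35890.
Sum = Δs · [f(4.5) + f(5.5) + f(6.5) + ...].
Sum ≈ 22.27716.

22.27716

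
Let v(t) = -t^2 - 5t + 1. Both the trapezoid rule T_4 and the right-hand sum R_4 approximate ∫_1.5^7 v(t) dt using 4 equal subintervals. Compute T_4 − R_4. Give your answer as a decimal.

51.046875

T_4 = -226.31640625.
R_4 = -277.36328125.
T_4 − R_4 = 51.046875.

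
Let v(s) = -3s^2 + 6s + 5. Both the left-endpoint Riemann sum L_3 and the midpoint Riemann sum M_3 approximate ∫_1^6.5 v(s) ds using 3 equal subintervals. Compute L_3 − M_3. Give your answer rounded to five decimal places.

L_3 ≈ -48.4305556.
M_3 ≈ -117.7534722.
L_3 − M_3 ≈ 69.32292.

69.32292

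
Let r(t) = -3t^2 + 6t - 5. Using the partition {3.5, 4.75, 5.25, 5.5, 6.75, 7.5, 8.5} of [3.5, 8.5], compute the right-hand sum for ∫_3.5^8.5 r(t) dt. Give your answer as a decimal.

Subinterval widths: 1.25, 0.5, 0.25, 1.25, 0.75, 1.
Right endpoints: 4.75, 5.25, 5.5, 6.75, 7.5, 8.5.
r(4.75) = -44.1875, r(5.25) = -56.1875, r(5.5) = -62.75, r(6.75) = -101.1875, r(7.5) = -128.75, r(8.5) = -170.75.
Sum = Σ Δt_i · r(t_i).
Sum = -492.8125.

-492.8125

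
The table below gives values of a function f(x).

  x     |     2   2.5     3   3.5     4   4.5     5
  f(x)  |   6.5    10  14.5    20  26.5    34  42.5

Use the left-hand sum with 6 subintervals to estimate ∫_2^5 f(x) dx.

Δx = 0.5.
Sum = 0.5·[6.5 + 10 + 14.5 + 20 + 26.5 + 34] = 55.75.

55.75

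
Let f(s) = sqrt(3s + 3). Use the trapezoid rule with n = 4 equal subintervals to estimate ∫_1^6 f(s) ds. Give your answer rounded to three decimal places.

Δs = (6 − 1)/4 = 1.25.
f(1) ≈ 2.449, f(2.25) ≈ 3.122, f(3.5) ≈ 3.674, f(4.75) ≈ 4.153, f(6) ≈ 4.583.
T_4 = (Δs/2)·[f(s_0) + 2f(s_1) + 2f(s_2) + 2f(s_3) + f(s_4)].
Sum ≈ 18.083.

18.083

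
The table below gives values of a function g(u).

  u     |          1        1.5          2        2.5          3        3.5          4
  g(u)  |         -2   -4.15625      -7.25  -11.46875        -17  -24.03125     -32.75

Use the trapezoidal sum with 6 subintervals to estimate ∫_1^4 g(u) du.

-40.640625

Δu = 0.5.
T_6 = (0.5/2)·[(-2) + 2·(-4.15625) + 2·(-7.25) + 2·(-11.46875) + 2·(-17) + 2·(-24.03125) + (-32.75)] = -40.640625.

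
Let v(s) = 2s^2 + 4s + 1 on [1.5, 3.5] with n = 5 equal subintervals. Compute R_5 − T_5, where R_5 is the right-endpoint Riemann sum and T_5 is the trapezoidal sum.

5.6

R_5 = 54.04.
T_5 = 48.44.
R_5 − T_5 = 5.6.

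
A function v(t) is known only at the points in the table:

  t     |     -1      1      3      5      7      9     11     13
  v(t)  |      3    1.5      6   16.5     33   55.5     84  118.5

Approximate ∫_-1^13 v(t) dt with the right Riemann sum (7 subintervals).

630

Δt = 2.
Sum = 2·[1.5 + 6 + 16.5 + 33 + 55.5 + 84 + 118.5] = 630.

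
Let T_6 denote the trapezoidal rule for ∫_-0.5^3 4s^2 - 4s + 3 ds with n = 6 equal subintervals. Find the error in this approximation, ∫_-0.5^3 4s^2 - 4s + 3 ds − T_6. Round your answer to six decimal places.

Exact integral: ∫_-0.5^3 f(s) ds ≈ 29.16666667.
T_6 ≈ 29.96064815.
Error ≈ 29.16666667 − 29.96064815 ≈ -0.793981.

-0.793981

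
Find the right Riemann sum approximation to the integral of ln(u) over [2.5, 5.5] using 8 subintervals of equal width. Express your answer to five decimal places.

Δu = (5.5 − 2.5)/8 = 0.375.
Right endpoints: 2.875, 3.25, 3.625, 4, 4.375, 4.75, 5.125, 5.5.
f(2.875) ≈ 1.05605, f(3.25) ≈ 1.17865, f(3.625) ≈ 1.28785, f(4) ≈ 1.38629, f(4.375) ≈ 1.47591, f(4.75) ≈ 1.55814, f(5.125) ≈ 1.63413, f(5.5) ≈ 1.70475.
Sum = Δu · [f(2.875) + f(3.25) + f(3.625) + ...].
Sum ≈ 4.23067.

4.23067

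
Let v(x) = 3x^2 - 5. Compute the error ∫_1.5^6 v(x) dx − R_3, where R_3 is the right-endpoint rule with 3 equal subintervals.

Exact integral: ∫_1.5^6 v(x) dx = 190.125.
R_3 = 271.125.
Error = 190.125 − 271.125 = -81.

-81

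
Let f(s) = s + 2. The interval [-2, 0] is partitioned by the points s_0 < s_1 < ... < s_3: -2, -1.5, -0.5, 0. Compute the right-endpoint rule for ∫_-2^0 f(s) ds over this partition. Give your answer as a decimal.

Subinterval widths: 0.5, 1, 0.5.
Right endpoints: -1.5, -0.5, 0.
f(-1.5) = 0.5, f(-0.5) = 1.5, f(0) = 2.
Sum = Σ Δs_i · f(s_i).
Sum = 2.75.

2.75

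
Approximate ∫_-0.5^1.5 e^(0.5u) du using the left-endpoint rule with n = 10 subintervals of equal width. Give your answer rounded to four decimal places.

Δu = (1.5 − (-0.5))/10 = 0.2.
Left endpoints: -0.5, -0.3, -0.1, 0.1, 0.3, 0.5, 0.7, 0.9, 1.1, 1.3.
f(-0.5) ≈ 0.7788, f(-0.3) ≈ 0.8607, f(-0.1) ≈ 0.9512, f(0.1) ≈ 1.0513, f(0.3) ≈ 1.1618, f(0.5) ≈ 1.2840, f(0.7) ≈ 1.4191, f(0.9) ≈ 1.5683, f(1.1) ≈ 1.7333, f(1.3) ≈ 1.9155.
Sum = Δu · [f(-0.5) + f(-0.3) + f(-0.1) + ...].
Sum ≈ 2.5448.

2.5448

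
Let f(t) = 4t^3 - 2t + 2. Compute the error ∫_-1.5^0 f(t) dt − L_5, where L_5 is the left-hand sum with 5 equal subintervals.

1.7775

Exact integral: ∫_-1.5^0 f(t) dt = 0.1875.
L_5 = -1.59.
Error = 0.1875 − (-1.59) = 1.7775.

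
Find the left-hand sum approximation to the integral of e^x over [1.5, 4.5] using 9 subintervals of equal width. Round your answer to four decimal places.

72.0701

Δx = (4.5 − 1.5)/9 = 1/3.
Left endpoints: 1.5, 11/6, 13/6, 2.5, 17/6, 19/6, 3.5, 23/6, 25/6.
f(1.5) ≈ 4.4817, f(11/6) ≈ 6.2547, f(13/6) ≈ 8.7291, f(2.5) ≈ 12.1825, f(17/6) ≈ 17.0020, f(19/6) ≈ 23.7283, f(3.5) ≈ 33.1155, f(23/6) ≈ 46.2163, f(25/6) ≈ 64.5001.
Sum = Δx · [f(1.5) + f(11/6) + f(13/6) + ...].
Sum ≈ 72.0701.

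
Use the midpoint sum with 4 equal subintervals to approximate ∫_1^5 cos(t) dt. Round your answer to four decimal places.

-1.8777

Δt = (5 − 1)/4 = 1.
Midpoints: 1.5, 2.5, 3.5, 4.5.
f(1.5) ≈ 0.0707, f(2.5) ≈ -0.8011, f(3.5) ≈ -0.9365, f(4.5) ≈ -0.2108.
Sum = Δt · [f(1.5) + f(2.5) + f(3.5) + f(4.5)].
Sum ≈ -1.8777.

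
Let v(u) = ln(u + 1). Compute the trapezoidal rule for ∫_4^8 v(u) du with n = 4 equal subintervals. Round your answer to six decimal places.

7.720442

Δu = (8 − 4)/4 = 1.
v(4) ≈ 1.609438, v(5) ≈ 1.791759, v(6) ≈ 1.945910, v(7) ≈ 2.079442, v(8) ≈ 2.197225.
T_4 = (Δu/2)·[v(u_0) + 2v(u_1) + 2v(u_2) + 2v(u_3) + v(u_4)].
Sum ≈ 7.720442.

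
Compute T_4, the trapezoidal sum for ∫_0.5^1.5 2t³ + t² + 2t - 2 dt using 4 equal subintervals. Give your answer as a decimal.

Δt = (1.5 − 0.5)/4 = 0.25.
f(0.5) = -0.5, f(0.75) = 0.90625, f(1) = 3, f(1.25) = 5.96875, f(1.5) = 10.
T_4 = (Δt/2)·[f(t_0) + 2f(t_1) + 2f(t_2) + 2f(t_3) + f(t_4)].
Sum = 3.65625.

3.65625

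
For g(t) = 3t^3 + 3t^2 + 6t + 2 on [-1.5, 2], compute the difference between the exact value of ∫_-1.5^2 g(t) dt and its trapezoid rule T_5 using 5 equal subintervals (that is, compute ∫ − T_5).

-1.500625

Exact integral: ∫_-1.5^2 g(t) dt = 31.828125.
T_5 = 33.32875.
Error = 31.828125 − 33.32875 = -1.500625.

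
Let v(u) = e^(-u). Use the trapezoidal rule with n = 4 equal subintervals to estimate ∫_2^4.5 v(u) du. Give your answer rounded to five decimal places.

Δu = (4.5 − 2)/4 = 0.625.
v(2) ≈ 0.13534, v(2.625) ≈ 0.07244, v(3.25) ≈ 0.03877, v(3.875) ≈ 0.02075, v(4.5) ≈ 0.01111.
T_4 = (Δu/2)·[v(u_0) + 2v(u_1) + 2v(u_2) + 2v(u_3) + v(u_4)].
Sum ≈ 0.12824.

0.12824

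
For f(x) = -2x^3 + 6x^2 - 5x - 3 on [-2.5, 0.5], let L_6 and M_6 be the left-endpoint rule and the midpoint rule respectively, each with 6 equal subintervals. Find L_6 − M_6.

L_6 = 79.125.
M_6 = 56.25.
L_6 − M_6 = 22.875.

22.875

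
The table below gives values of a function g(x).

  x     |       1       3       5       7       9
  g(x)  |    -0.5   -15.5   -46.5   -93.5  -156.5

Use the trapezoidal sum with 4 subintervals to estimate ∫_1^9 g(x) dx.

-468

Δx = 2.
T_4 = (2/2)·[(-0.5) + 2·(-15.5) + 2·(-46.5) + 2·(-93.5) + (-156.5)] = -468.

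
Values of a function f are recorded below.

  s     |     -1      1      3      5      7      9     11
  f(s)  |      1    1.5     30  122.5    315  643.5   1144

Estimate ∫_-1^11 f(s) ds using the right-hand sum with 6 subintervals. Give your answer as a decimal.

4513

Δs = 2.
Sum = 2·[1.5 + 30 + 122.5 + 315 + 643.5 + 1144] = 4513.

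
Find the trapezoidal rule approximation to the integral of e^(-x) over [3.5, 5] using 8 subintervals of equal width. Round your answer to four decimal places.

Δx = (5 − 3.5)/8 = 0.1875.
f(3.5) ≈ 0.0302, f(3.6875) ≈ 0.0250, f(3.875) ≈ 0.0208, f(4.0625) ≈ 0.0172, f(4.25) ≈ 0.0143, f(4.4375) ≈ 0.0118, f(4.625) ≈ 0.0098, f(4.8125) ≈ 0.0081, f(5) ≈ 0.0067.
T_8 = (Δx/2)·[f(x_0) + 2f(x_1) + ... + 2f(x_{7}) + f(x_8)].
Sum ≈ 0.0235.

0.0235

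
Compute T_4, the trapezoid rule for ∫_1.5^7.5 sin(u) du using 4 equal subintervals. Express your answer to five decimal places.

Δu = (7.5 − 1.5)/4 = 1.5.
f(1.5) ≈ 0.99749, f(3) ≈ 0.14112, f(4.5) ≈ -0.97753, f(6) ≈ -0.27942, f(7.5) ≈ 0.93800.
T_4 = (Δu/2)·[f(u_0) + 2f(u_1) + 2f(u_2) + 2f(u_3) + f(u_4)].
Sum ≈ -0.22212.

-0.22212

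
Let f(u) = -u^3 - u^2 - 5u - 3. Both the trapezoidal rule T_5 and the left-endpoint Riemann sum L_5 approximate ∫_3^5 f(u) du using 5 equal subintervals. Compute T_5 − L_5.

-24.8

T_5 = -215.36.
L_5 = -190.56.
T_5 − L_5 = -24.8.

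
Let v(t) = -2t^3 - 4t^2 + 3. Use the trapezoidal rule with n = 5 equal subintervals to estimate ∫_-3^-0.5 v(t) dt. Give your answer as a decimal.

12.8125

Δt = (-0.5 − (-3))/5 = 0.5.
v(-3) = 21, v(-2.5) = 9.25, v(-2) = 3, v(-1.5) = 0.75, v(-1) = 1, v(-0.5) = 2.25.
T_5 = (Δt/2)·[v(t_0) + 2v(t_1) + ... + 2v(t_{4}) + v(t_5)].
Sum = 12.8125.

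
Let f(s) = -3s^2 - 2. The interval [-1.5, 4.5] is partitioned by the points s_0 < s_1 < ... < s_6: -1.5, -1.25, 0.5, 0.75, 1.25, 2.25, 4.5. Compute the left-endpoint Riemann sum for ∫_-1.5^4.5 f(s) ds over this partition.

-61.78125

Subinterval widths: 0.25, 1.75, 0.25, 0.5, 1, 2.25.
Left endpoints: -1.5, -1.25, 0.5, 0.75, 1.25, 2.25.
f(-1.5) = -8.75, f(-1.25) = -6.6875, f(0.5) = -2.75, f(0.75) = -3.6875, f(1.25) = -6.6875, f(2.25) = -17.1875.
Sum = Σ Δs_i · f(s_i).
Sum = -61.78125.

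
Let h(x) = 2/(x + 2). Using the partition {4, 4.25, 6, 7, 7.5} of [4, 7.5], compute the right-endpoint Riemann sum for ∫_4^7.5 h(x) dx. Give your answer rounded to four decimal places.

Subinterval widths: 0.25, 1.75, 1, 0.5.
Right endpoints: 4.25, 6, 7, 7.5.
h(4.25) = 0.32, h(6) = 0.25, h(7) = 2/9, h(7.5) = 4/19.
Sum = Σ Δx_i · h(x_i).
Sum ≈ 0.8450.

0.8450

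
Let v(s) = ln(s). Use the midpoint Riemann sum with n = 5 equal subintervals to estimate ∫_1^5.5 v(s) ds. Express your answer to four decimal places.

4.9024

Δs = (5.5 − 1)/5 = 0.9.
Midpoints: 1.45, 2.35, 3.25, 4.15, 5.05.
v(1.45) ≈ 0.3716, v(2.35) ≈ 0.8544, v(3.25) ≈ 1.1787, v(4.15) ≈ 1.4231, v(5.05) ≈ 1.6194.
Sum = Δs · [v(1.45) + v(2.35) + v(3.25) + v(4.15) + v(5.05)].
Sum ≈ 4.9024.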